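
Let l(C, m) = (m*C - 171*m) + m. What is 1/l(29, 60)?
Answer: -1/8460 ≈ -0.00011820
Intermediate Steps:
l(C, m) = -170*m + C*m (l(C, m) = (C*m - 171*m) + m = (-171*m + C*m) + m = -170*m + C*m)
1/l(29, 60) = 1/(60*(-170 + 29)) = 1/(60*(-141)) = 1/(-8460) = -1/8460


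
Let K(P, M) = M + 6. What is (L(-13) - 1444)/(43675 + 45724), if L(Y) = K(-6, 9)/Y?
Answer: -18787/1162187 ≈ -0.016165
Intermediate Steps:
K(P, M) = 6 + M
L(Y) = 15/Y (L(Y) = (6 + 9)/Y = 15/Y)
(L(-13) - 1444)/(43675 + 45724) = (15/(-13) - 1444)/(43675 + 45724) = (15*(-1/13) - 1444)/89399 = (-15/13 - 1444)*(1/89399) = -18787/13*1/89399 = -18787/1162187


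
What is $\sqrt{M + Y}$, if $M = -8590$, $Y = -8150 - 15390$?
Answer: $3 i \sqrt{3570} \approx 179.25 i$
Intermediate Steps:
$Y = -23540$ ($Y = -8150 - 15390 = -23540$)
$\sqrt{M + Y} = \sqrt{-8590 - 23540} = \sqrt{-32130} = 3 i \sqrt{3570}$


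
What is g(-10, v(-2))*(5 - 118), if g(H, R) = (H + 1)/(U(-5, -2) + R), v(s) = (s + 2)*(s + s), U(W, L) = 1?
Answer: 1017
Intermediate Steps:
v(s) = 2*s*(2 + s) (v(s) = (2 + s)*(2*s) = 2*s*(2 + s))
g(H, R) = (1 + H)/(1 + R) (g(H, R) = (H + 1)/(1 + R) = (1 + H)/(1 + R))
g(-10, v(-2))*(5 - 118) = ((1 - 10)/(1 + 2*(-2)*(2 - 2)))*(5 - 118) = (-9/(1 + 2*(-2)*0))*(-113) = (-9/(1 + 0))*(-113) = (-9/1)*(-113) = (1*(-9))*(-113) = -9*(-113) = 1017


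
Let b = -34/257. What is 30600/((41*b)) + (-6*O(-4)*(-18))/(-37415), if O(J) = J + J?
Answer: -8654054076/1534015 ≈ -5641.4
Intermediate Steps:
b = -34/257 (b = -34*1/257 = -34/257 ≈ -0.13230)
O(J) = 2*J
30600/((41*b)) + (-6*O(-4)*(-18))/(-37415) = 30600/((41*(-34/257))) + (-12*(-4)*(-18))/(-37415) = 30600/(-1394/257) + (-6*(-8)*(-18))*(-1/37415) = 30600*(-257/1394) + (48*(-18))*(-1/37415) = -231300/41 - 864*(-1/37415) = -231300/41 + 864/37415 = -8654054076/1534015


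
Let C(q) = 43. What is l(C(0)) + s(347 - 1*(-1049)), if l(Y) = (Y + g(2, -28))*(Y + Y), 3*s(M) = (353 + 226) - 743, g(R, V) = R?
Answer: 11446/3 ≈ 3815.3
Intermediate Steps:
s(M) = -164/3 (s(M) = ((353 + 226) - 743)/3 = (579 - 743)/3 = (⅓)*(-164) = -164/3)
l(Y) = 2*Y*(2 + Y) (l(Y) = (Y + 2)*(Y + Y) = (2 + Y)*(2*Y) = 2*Y*(2 + Y))
l(C(0)) + s(347 - 1*(-1049)) = 2*43*(2 + 43) - 164/3 = 2*43*45 - 164/3 = 3870 - 164/3 = 11446/3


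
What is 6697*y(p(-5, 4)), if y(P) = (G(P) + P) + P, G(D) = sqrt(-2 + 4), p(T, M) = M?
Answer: 53576 + 6697*sqrt(2) ≈ 63047.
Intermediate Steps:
G(D) = sqrt(2)
y(P) = sqrt(2) + 2*P (y(P) = (sqrt(2) + P) + P = (P + sqrt(2)) + P = sqrt(2) + 2*P)
6697*y(p(-5, 4)) = 6697*(sqrt(2) + 2*4) = 6697*(sqrt(2) + 8) = 6697*(8 + sqrt(2)) = 53576 + 6697*sqrt(2)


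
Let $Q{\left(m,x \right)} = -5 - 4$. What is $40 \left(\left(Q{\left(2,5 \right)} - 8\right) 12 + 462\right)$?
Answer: $10320$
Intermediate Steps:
$Q{\left(m,x \right)} = -9$ ($Q{\left(m,x \right)} = -5 - 4 = -9$)
$40 \left(\left(Q{\left(2,5 \right)} - 8\right) 12 + 462\right) = 40 \left(\left(-9 - 8\right) 12 + 462\right) = 40 \left(\left(-17\right) 12 + 462\right) = 40 \left(-204 + 462\right) = 40 \cdot 258 = 10320$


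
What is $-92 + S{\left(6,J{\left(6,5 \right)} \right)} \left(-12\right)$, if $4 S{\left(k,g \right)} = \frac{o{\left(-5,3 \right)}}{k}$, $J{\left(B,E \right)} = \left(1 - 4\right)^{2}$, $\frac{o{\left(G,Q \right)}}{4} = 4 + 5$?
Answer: $-110$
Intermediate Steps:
$o{\left(G,Q \right)} = 36$ ($o{\left(G,Q \right)} = 4 \left(4 + 5\right) = 4 \cdot 9 = 36$)
$J{\left(B,E \right)} = 9$ ($J{\left(B,E \right)} = \left(-3\right)^{2} = 9$)
$S{\left(k,g \right)} = \frac{9}{k}$ ($S{\left(k,g \right)} = \frac{36 \frac{1}{k}}{4} = \frac{9}{k}$)
$-92 + S{\left(6,J{\left(6,5 \right)} \right)} \left(-12\right) = -92 + \frac{9}{6} \left(-12\right) = -92 + 9 \cdot \frac{1}{6} \left(-12\right) = -92 + \frac{3}{2} \left(-12\right) = -92 - 18 = -110$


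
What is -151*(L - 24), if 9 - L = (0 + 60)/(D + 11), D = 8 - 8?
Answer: 33975/11 ≈ 3088.6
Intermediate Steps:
D = 0
L = 39/11 (L = 9 - (0 + 60)/(0 + 11) = 9 - 60/11 = 39/11 ≈ 3.5455)
-151*(L - 24) = -151*(39/11 - 24) = -151*(-225/11) = 33975/11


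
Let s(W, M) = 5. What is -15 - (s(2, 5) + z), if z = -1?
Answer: -19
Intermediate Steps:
-15 - (s(2, 5) + z) = -15 - (5 - 1) = -15 - 1*4 = -15 - 4 = -19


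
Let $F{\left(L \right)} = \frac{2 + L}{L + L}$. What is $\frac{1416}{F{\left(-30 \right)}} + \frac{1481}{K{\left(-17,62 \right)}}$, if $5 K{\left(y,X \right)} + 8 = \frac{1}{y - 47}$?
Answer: $\frac{7578680}{3591} \approx 2110.5$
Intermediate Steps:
$F{\left(L \right)} = \frac{2 + L}{2 L}$
$K{\left(y,X \right)} = - \frac{8}{5} + \frac{1}{5 \left(-47 + y\right)}$ ($K{\left(y,X \right)} = - \frac{8}{5} + \frac{1}{5 \left(y - 47\right)} = - \frac{8}{5} + \frac{1}{5 \left(-47 + y\right)}$)
$\frac{1416}{F{\left(-30 \right)}} + \frac{1481}{K{\left(-17,62 \right)}} = \frac{1416}{\frac{1}{2} \frac{1}{-30} \left(2 - 30\right)} + \frac{1481}{\frac{1}{5} \frac{1}{-47 - 17} \left(377 - -136\right)} = \frac{1416}{\frac{1}{2} \left(- \frac{1}{30}\right) \left(-28\right)} + \frac{1481}{\frac{1}{5} \frac{1}{-64} \left(377 + 136\right)} = \frac{1416}{\frac{7}{15}} + \frac{1481}{\frac{1}{5} \left(- \frac{1}{64}\right) 513} = 1416 \cdot \frac{15}{7} + \frac{1481}{- \frac{513}{320}} = \frac{21240}{7} + 1481 \left(- \frac{320}{513}\right) = \frac{21240}{7} - \frac{473920}{513} = \frac{7578680}{3591}$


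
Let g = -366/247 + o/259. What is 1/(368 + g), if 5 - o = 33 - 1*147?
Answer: 9139/3353809 ≈ 0.0027250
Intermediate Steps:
o = 119 (o = 5 - (33 - 1*147) = 5 - (33 - 147) = 5 - 1*(-114) = 5 + 114 = 119)
g = -9343/9139 (g = -366/247 + 119/259 = -366*1/247 + 119*(1/259) = -366/247 + 17/37 = -9343/9139 ≈ -1.0223)
1/(368 + g) = 1/(368 - 9343/9139) = 1/(3353809/9139) = 9139/3353809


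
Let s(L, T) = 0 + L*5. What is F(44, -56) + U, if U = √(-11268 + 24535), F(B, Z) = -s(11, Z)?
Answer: -55 + √13267 ≈ 60.182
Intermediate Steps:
s(L, T) = 5*L (s(L, T) = 0 + 5*L = 5*L)
F(B, Z) = -55 (F(B, Z) = -5*11 = -1*55 = -55)
U = √13267 ≈ 115.18
F(44, -56) + U = -55 + √13267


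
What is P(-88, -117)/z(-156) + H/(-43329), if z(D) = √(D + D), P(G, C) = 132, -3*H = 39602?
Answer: 39602/129987 - 11*I*√78/13 ≈ 0.30466 - 7.473*I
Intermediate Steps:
H = -39602/3 (H = -⅓*39602 = -39602/3 ≈ -13201.)
z(D) = √2*√D (z(D) = √(2*D) = √2*√D)
P(-88, -117)/z(-156) + H/(-43329) = 132/((√2*√(-156))) - 39602/3/(-43329) = 132/((√2*(2*I*√39))) - 39602/3*(-1/43329) = 132/((2*I*√78)) + 39602/129987 = 132*(-I*√78/156) + 39602/129987 = -11*I*√78/13 + 39602/129987 = 39602/129987 - 11*I*√78/13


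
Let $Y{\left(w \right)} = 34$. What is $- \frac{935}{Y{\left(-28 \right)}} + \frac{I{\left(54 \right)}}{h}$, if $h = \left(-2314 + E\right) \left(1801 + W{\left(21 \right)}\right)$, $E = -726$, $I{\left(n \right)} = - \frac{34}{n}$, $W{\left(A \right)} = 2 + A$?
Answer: $- \frac{4117132783}{149713920} \approx -27.5$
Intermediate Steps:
$h = -5544960$ ($h = \left(-2314 - 726\right) \left(1801 + \left(2 + 21\right)\right) = - 3040 \left(1801 + 23\right) = \left(-3040\right) 1824 = -5544960$)
$- \frac{935}{Y{\left(-28 \right)}} + \frac{I{\left(54 \right)}}{h} = - \frac{935}{34} + \frac{\left(-34\right) \frac{1}{54}}{-5544960} = \left(-935\right) \frac{1}{34} + \left(-34\right) \frac{1}{54} \left(- \frac{1}{5544960}\right) = - \frac{55}{2} - - \frac{17}{149713920} = - \frac{55}{2} + \frac{17}{149713920} = - \frac{4117132783}{149713920}$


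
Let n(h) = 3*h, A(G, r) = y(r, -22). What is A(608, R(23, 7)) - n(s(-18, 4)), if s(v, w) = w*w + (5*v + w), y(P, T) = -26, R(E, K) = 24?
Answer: 184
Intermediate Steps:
s(v, w) = w + w**2 + 5*v (s(v, w) = w**2 + (w + 5*v) = w + w**2 + 5*v)
A(G, r) = -26
A(608, R(23, 7)) - n(s(-18, 4)) = -26 - 3*(4 + 4**2 + 5*(-18)) = -26 - 3*(4 + 16 - 90) = -26 - 3*(-70) = -26 - 1*(-210) = -26 + 210 = 184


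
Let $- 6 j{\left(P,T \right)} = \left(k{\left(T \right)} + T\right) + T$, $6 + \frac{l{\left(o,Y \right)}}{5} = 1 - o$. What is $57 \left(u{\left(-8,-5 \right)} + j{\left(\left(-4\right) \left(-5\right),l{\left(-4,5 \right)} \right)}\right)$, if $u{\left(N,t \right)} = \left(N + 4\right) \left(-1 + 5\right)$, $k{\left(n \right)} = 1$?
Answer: $- \frac{1653}{2} \approx -826.5$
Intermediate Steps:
$l{\left(o,Y \right)} = -25 - 5 o$ ($l{\left(o,Y \right)} = -30 + 5 \left(1 - o\right) = -30 - \left(-5 + 5 o\right) = -25 - 5 o$)
$j{\left(P,T \right)} = - \frac{1}{6} - \frac{T}{3}$ ($j{\left(P,T \right)} = - \frac{\left(1 + T\right) + T}{6} = - \frac{1 + 2 T}{6} = - \frac{1}{6} - \frac{T}{3}$)
$u{\left(N,t \right)} = 16 + 4 N$ ($u{\left(N,t \right)} = \left(4 + N\right) 4 = 16 + 4 N$)
$57 \left(u{\left(-8,-5 \right)} + j{\left(\left(-4\right) \left(-5\right),l{\left(-4,5 \right)} \right)}\right) = 57 \left(\left(16 + 4 \left(-8\right)\right) - \left(\frac{1}{6} + \frac{-25 - -20}{3}\right)\right) = 57 \left(\left(16 - 32\right) - \left(\frac{1}{6} + \frac{-25 + 20}{3}\right)\right) = 57 \left(-16 - - \frac{3}{2}\right) = 57 \left(-16 + \left(- \frac{1}{6} + \frac{5}{3}\right)\right) = 57 \left(-16 + \frac{3}{2}\right) = 57 \left(- \frac{29}{2}\right) = - \frac{1653}{2}$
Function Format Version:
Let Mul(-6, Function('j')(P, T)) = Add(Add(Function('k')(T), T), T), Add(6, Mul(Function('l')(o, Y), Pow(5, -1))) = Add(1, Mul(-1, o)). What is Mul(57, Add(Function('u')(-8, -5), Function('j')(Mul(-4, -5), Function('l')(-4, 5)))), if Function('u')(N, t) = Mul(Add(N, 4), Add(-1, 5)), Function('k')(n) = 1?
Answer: Rational(-1653, 2) ≈ -826.50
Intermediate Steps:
Function('l')(o, Y) = Add(-25, Mul(-5, o)) (Function('l')(o, Y) = Add(-30, Mul(5, Add(1, Mul(-1, o)))) = Add(-30, Add(5, Mul(-5, o))) = Add(-25, Mul(-5, o)))
Function('j')(P, T) = Add(Rational(-1, 6), Mul(Rational(-1, 3), T)) (Function('j')(P, T) = Mul(Rational(-1, 6), Add(Add(1, T), T)) = Mul(Rational(-1, 6), Add(1, Mul(2, T))) = Add(Rational(-1, 6), Mul(Rational(-1, 3), T)))
Function('u')(N, t) = Add(16, Mul(4, N)) (Function('u')(N, t) = Mul(Add(4, N), 4) = Add(16, Mul(4, N)))
Mul(57, Add(Function('u')(-8, -5), Function('j')(Mul(-4, -5), Function('l')(-4, 5)))) = Mul(57, Add(Add(16, Mul(4, -8)), Add(Rational(-1, 6), Mul(Rational(-1, 3), Add(-25, Mul(-5, -4)))))) = Mul(57, Add(Add(16, -32), Add(Rational(-1, 6), Mul(Rational(-1, 3), Add(-25, 20))))) = Mul(57, Add(-16, Add(Rational(-1, 6), Mul(Rational(-1, 3), -5)))) = Mul(57, Add(-16, Add(Rational(-1, 6), Rational(5, 3)))) = Mul(57, Add(-16, Rational(3, 2))) = Mul(57, Rational(-29, 2)) = Rational(-1653, 2)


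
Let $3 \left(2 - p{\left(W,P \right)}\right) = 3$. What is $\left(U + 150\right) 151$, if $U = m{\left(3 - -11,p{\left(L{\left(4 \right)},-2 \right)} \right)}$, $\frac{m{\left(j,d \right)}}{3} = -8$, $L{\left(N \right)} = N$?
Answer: $19026$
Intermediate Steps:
$p{\left(W,P \right)} = 1$ ($p{\left(W,P \right)} = 2 - 1 = 1$)
$m{\left(j,d \right)} = -24$ ($m{\left(j,d \right)} = 3 \left(-8\right) = -24$)
$U = -24$
$\left(U + 150\right) 151 = \left(-24 + 150\right) 151 = 126 \cdot 151 = 19026$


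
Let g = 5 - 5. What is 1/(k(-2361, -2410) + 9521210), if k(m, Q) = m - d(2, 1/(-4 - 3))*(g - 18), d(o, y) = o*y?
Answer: 7/66631907 ≈ 1.0505e-7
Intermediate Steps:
g = 0
k(m, Q) = -36/7 + m (k(m, Q) = m - 2/(-4 - 3)*(0 - 18) = m - 2/(-7)*(-18) = m - 2*(-⅐)*(-18) = m - (-2)*(-18)/7 = m - 1*36/7 = m - 36/7 = -36/7 + m)
1/(k(-2361, -2410) + 9521210) = 1/((-36/7 - 2361) + 9521210) = 1/(-16563/7 + 9521210) = 1/(66631907/7) = 7/66631907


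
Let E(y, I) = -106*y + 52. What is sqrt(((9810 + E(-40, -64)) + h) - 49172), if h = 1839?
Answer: I*sqrt(33231) ≈ 182.29*I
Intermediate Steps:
E(y, I) = 52 - 106*y
sqrt(((9810 + E(-40, -64)) + h) - 49172) = sqrt(((9810 + (52 - 106*(-40))) + 1839) - 49172) = sqrt(((9810 + (52 + 4240)) + 1839) - 49172) = sqrt(((9810 + 4292) + 1839) - 49172) = sqrt((14102 + 1839) - 49172) = sqrt(15941 - 49172) = sqrt(-33231) = I*sqrt(33231)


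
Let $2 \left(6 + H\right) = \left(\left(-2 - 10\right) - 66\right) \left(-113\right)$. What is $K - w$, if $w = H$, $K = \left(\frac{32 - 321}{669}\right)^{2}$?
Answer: $- \frac{1969632440}{447561} \approx -4400.8$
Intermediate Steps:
$K = \frac{83521}{447561}$ ($K = \left(\left(32 - 321\right) \frac{1}{669}\right)^{2} = \left(\left(-289\right) \frac{1}{669}\right)^{2} = \left(- \frac{289}{669}\right)^{2} = \frac{83521}{447561} \approx 0.18661$)
$H = 4401$ ($H = -6 + \frac{\left(\left(-2 - 10\right) - 66\right) \left(-113\right)}{2} = -6 + \frac{\left(-12 - 66\right) \left(-113\right)}{2} = -6 + \frac{\left(-78\right) \left(-113\right)}{2} = -6 + \frac{1}{2} \cdot 8814 = -6 + 4407 = 4401$)
$w = 4401$
$K - w = \frac{83521}{447561} - 4401 = - \frac{1969632440}{447561}$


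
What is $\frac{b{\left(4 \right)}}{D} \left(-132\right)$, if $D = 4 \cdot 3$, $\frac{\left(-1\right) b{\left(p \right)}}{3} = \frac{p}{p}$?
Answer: $33$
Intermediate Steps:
$b{\left(p \right)} = -3$ ($b{\left(p \right)} = - 3 \frac{p}{p} = \left(-3\right) 1 = -3$)
$D = 12$
$\frac{b{\left(4 \right)}}{D} \left(-132\right) = - \frac{3}{12} \left(-132\right) = \left(-3\right) \frac{1}{12} \left(-132\right) = \left(- \frac{1}{4}\right) \left(-132\right) = 33$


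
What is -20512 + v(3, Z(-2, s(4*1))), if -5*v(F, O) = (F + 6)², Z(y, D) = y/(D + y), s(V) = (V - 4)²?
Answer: -102641/5 ≈ -20528.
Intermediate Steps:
s(V) = (-4 + V)²
Z(y, D) = y/(D + y)
v(F, O) = -(6 + F)²/5 (v(F, O) = -(F + 6)²/5 = -(6 + F)²/5)
-20512 + v(3, Z(-2, s(4*1))) = -20512 - (6 + 3)²/5 = -20512 - ⅕*9² = -20512 - ⅕*81 = -20512 - 81/5 = -102641/5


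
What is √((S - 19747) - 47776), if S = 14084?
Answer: I*√53439 ≈ 231.17*I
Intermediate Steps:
√((S - 19747) - 47776) = √((14084 - 19747) - 47776) = √(-5663 - 47776) = √(-53439) = I*√53439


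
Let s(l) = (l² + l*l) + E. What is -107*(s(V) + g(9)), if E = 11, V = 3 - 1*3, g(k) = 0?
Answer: -1177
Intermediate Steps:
V = 0 (V = 3 - 3 = 0)
s(l) = 11 + 2*l² (s(l) = (l² + l*l) + 11 = (l² + l²) + 11 = 2*l² + 11 = 11 + 2*l²)
-107*(s(V) + g(9)) = -107*((11 + 2*0²) + 0) = -107*((11 + 2*0) + 0) = -107*((11 + 0) + 0) = -107*(11 + 0) = -107*11 = -1177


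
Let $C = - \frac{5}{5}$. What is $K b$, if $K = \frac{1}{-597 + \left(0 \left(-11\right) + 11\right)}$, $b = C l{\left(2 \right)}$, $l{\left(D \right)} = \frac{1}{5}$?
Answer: $\frac{1}{2930} \approx 0.0003413$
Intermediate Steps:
$C = -1$ ($C = \left(-5\right) \frac{1}{5} = -1$)
$l{\left(D \right)} = \frac{1}{5}$
$b = - \frac{1}{5}$ ($b = \left(-1\right) \frac{1}{5} = - \frac{1}{5} \approx -0.2$)
$K = - \frac{1}{586}$ ($K = \frac{1}{-597 + \left(0 + 11\right)} = \frac{1}{-597 + 11} = \frac{1}{-586} = - \frac{1}{586} \approx -0.0017065$)
$K b = \left(- \frac{1}{586}\right) \left(- \frac{1}{5}\right) = \frac{1}{2930}$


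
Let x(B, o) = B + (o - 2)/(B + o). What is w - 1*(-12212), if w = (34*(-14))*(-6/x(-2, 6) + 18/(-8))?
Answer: 10427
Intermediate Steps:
x(B, o) = B + (-2 + o)/(B + o)
w = -1785 (w = (34*(-14))*(-6*(-2 + 6)/(-2 + 6 + (-2)² - 2*6) + 18/(-8)) = -476*(-6*4/(-2 + 6 + 4 - 12) + 18*(-⅛)) = -476*(-6/((¼)*(-4)) - 9/4) = -476*(-6/(-1) - 9/4) = -476*(-6*(-1) - 9/4) = -476*(6 - 9/4) = -476*15/4 = -1785)
w - 1*(-12212) = -1785 - 1*(-12212) = -1785 + 12212 = 10427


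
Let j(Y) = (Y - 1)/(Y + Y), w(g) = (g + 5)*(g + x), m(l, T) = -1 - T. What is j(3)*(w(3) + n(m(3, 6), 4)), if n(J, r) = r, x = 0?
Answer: 28/3 ≈ 9.3333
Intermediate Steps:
w(g) = g*(5 + g) (w(g) = (g + 5)*(g + 0) = (5 + g)*g = g*(5 + g))
j(Y) = (-1 + Y)/(2*Y) (j(Y) = (-1 + Y)/((2*Y)) = (-1 + Y)*(1/(2*Y)) = (-1 + Y)/(2*Y))
j(3)*(w(3) + n(m(3, 6), 4)) = ((½)*(-1 + 3)/3)*(3*(5 + 3) + 4) = ((½)*(⅓)*2)*(3*8 + 4) = (24 + 4)/3 = (⅓)*28 = 28/3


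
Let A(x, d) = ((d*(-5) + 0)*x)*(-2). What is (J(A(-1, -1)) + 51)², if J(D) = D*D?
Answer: 22801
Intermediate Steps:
A(x, d) = 10*d*x (A(x, d) = ((-5*d + 0)*x)*(-2) = ((-5*d)*x)*(-2) = -5*d*x*(-2) = 10*d*x)
J(D) = D²
(J(A(-1, -1)) + 51)² = ((10*(-1)*(-1))² + 51)² = (10² + 51)² = (100 + 51)² = 151² = 22801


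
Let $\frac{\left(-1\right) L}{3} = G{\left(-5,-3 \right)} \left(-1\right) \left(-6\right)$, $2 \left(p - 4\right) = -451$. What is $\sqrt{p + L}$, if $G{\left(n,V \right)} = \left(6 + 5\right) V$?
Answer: $\frac{\sqrt{1490}}{2} \approx 19.3$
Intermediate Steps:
$p = - \frac{443}{2}$ ($p = 4 + \frac{1}{2} \left(-451\right) = 4 - \frac{451}{2} = - \frac{443}{2} \approx -221.5$)
$G{\left(n,V \right)} = 11 V$
$L = 594$ ($L = - 3 \cdot 11 \left(-3\right) \left(-1\right) \left(-6\right) = - 3 \left(-33\right) \left(-1\right) \left(-6\right) = - 3 \cdot 33 \left(-6\right) = \left(-3\right) \left(-198\right) = 594$)
$\sqrt{p + L} = \sqrt{- \frac{443}{2} + 594} = \sqrt{\frac{745}{2}} = \frac{\sqrt{1490}}{2}$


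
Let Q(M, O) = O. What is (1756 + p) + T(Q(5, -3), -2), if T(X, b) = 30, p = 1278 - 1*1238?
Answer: 1826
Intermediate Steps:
p = 40 (p = 1278 - 1238 = 40)
(1756 + p) + T(Q(5, -3), -2) = (1756 + 40) + 30 = 1796 + 30 = 1826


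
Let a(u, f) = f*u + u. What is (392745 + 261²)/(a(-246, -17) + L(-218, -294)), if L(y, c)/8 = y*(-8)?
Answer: 230433/8944 ≈ 25.764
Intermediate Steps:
a(u, f) = u + f*u
L(y, c) = -64*y (L(y, c) = 8*(y*(-8)) = 8*(-8*y) = -64*y)
(392745 + 261²)/(a(-246, -17) + L(-218, -294)) = (392745 + 261²)/(-246*(1 - 17) - 64*(-218)) = (392745 + 68121)/(-246*(-16) + 13952) = 460866/(3936 + 13952) = 460866/17888 = 460866*(1/17888) = 230433/8944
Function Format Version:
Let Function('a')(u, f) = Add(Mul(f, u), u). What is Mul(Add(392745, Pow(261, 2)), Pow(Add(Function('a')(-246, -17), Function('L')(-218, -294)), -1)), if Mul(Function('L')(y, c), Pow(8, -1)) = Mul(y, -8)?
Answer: Rational(230433, 8944) ≈ 25.764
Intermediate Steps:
Function('a')(u, f) = Add(u, Mul(f, u))
Function('L')(y, c) = Mul(-64, y) (Function('L')(y, c) = Mul(8, Mul(y, -8)) = Mul(8, Mul(-8, y)) = Mul(-64, y))
Mul(Add(392745, Pow(261, 2)), Pow(Add(Function('a')(-246, -17), Function('L')(-218, -294)), -1)) = Mul(Add(392745, Pow(261, 2)), Pow(Add(Mul(-246, Add(1, -17)), Mul(-64, -218)), -1)) = Mul(Add(392745, 68121), Pow(Add(Mul(-246, -16), 13952), -1)) = Mul(460866, Pow(Add(3936, 13952), -1)) = Mul(460866, Pow(17888, -1)) = Mul(460866, Rational(1, 17888)) = Rational(230433, 8944)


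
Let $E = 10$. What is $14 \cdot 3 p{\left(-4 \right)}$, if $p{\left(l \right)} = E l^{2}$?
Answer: $6720$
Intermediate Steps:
$p{\left(l \right)} = 10 l^{2}$
$14 \cdot 3 p{\left(-4 \right)} = 14 \cdot 3 \cdot 10 \left(-4\right)^{2} = 42 \cdot 10 \cdot 16 = 42 \cdot 160 = 6720$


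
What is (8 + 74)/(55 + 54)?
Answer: 82/109 ≈ 0.75229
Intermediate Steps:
(8 + 74)/(55 + 54) = 82/109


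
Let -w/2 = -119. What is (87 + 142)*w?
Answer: 54502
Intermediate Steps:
w = 238 (w = -2*(-119) = 238)
(87 + 142)*w = (87 + 142)*238 = 229*238 = 54502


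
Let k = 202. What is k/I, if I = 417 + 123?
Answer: 101/270 ≈ 0.37407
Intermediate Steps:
I = 540
k/I = 202/540 = 202*(1/540) = 101/270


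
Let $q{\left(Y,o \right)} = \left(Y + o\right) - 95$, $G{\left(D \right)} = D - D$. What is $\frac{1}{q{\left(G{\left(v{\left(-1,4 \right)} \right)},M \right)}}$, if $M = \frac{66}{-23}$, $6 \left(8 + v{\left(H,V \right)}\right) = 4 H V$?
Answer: $- \frac{23}{2251} \approx -0.010218$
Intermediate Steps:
$v{\left(H,V \right)} = -8 + \frac{2 H V}{3}$ ($v{\left(H,V \right)} = -8 + \frac{4 H V}{6} = -8 + \frac{2 H V}{3}$)
$G{\left(D \right)} = 0$
$M = - \frac{66}{23}$ ($M = 66 \left(- \frac{1}{23}\right) = - \frac{66}{23} \approx -2.8696$)
$q{\left(Y,o \right)} = -95 + Y + o$
$\frac{1}{q{\left(G{\left(v{\left(-1,4 \right)} \right)},M \right)}} = \frac{1}{-95 + 0 - \frac{66}{23}} = \frac{1}{- \frac{2251}{23}} = - \frac{23}{2251}$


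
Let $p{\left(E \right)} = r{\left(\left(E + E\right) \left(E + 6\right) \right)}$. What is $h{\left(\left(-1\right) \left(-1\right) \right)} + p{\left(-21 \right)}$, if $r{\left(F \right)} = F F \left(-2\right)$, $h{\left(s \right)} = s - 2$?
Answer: $-793801$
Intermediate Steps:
$h{\left(s \right)} = -2 + s$
$r{\left(F \right)} = - 2 F^{2}$ ($r{\left(F \right)} = F^{2} \left(-2\right) = - 2 F^{2}$)
$p{\left(E \right)} = - 8 E^{2} \left(6 + E\right)^{2}$ ($p{\left(E \right)} = - 2 \left(\left(E + E\right) \left(E + 6\right)\right)^{2} = - 2 \left(2 E \left(6 + E\right)\right)^{2} = - 2 \cdot 4 E^{2} \left(6 + E\right)^{2} = - 8 E^{2} \left(6 + E\right)^{2}$)
$h{\left(\left(-1\right) \left(-1\right) \right)} + p{\left(-21 \right)} = \left(-2 - -1\right) - 8 \left(-21\right)^{2} \left(6 - 21\right)^{2} = \left(-2 + 1\right) - 3528 \left(-15\right)^{2} = -1 - 3528 \cdot 225 = -1 - 793800 = -793801$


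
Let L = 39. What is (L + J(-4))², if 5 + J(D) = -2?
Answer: 1024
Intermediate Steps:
J(D) = -7 (J(D) = -5 - 2 = -7)
(L + J(-4))² = (39 - 7)² = 32² = 1024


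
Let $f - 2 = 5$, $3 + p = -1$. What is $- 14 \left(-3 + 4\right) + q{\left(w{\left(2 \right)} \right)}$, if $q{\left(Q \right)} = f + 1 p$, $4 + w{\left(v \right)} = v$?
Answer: $-11$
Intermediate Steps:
$p = -4$ ($p = -3 - 1 = -4$)
$w{\left(v \right)} = -4 + v$
$f = 7$ ($f = 2 + 5 = 7$)
$q{\left(Q \right)} = 3$ ($q{\left(Q \right)} = 7 + 1 \left(-4\right) = 7 - 4 = 3$)
$- 14 \left(-3 + 4\right) + q{\left(w{\left(2 \right)} \right)} = - 14 \left(-3 + 4\right) + 3 = \left(-14\right) 1 + 3 = -14 + 3 = -11$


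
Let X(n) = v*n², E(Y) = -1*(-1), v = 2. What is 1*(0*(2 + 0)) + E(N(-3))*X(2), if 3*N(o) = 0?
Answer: 8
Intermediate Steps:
N(o) = 0 (N(o) = (⅓)*0 = 0)
E(Y) = 1
X(n) = 2*n²
1*(0*(2 + 0)) + E(N(-3))*X(2) = 1*(0*(2 + 0)) + 1*(2*2²) = 1*(0*2) + 1*(2*4) = 1*0 + 1*8 = 0 + 8 = 8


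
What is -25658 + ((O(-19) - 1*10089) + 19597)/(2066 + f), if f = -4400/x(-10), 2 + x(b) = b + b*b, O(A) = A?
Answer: -17239013/672 ≈ -25653.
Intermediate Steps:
x(b) = -2 + b + b**2 (x(b) = -2 + (b + b*b) = -2 + (b + b**2) = -2 + b + b**2)
f = -50 (f = -4400/(-2 - 10 + (-10)**2) = -4400/(-2 - 10 + 100) = -4400/88 = -4400*1/88 = -50)
-25658 + ((O(-19) - 1*10089) + 19597)/(2066 + f) = -25658 + ((-19 - 1*10089) + 19597)/(2066 - 50) = -25658 + ((-19 - 10089) + 19597)/2016 = -25658 + (-10108 + 19597)*(1/2016) = -25658 + 9489*(1/2016) = -25658 + 3163/672 = -17239013/672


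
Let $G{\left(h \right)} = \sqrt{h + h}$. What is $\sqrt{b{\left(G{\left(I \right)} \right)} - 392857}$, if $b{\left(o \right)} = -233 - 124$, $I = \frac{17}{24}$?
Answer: $i \sqrt{393214} \approx 627.07 i$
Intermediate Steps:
$I = \frac{17}{24}$ ($I = 17 \cdot \frac{1}{24} = \frac{17}{24} \approx 0.70833$)
$G{\left(h \right)} = \sqrt{2} \sqrt{h}$ ($G{\left(h \right)} = \sqrt{2 h} = \sqrt{2} \sqrt{h}$)
$b{\left(o \right)} = -357$
$\sqrt{b{\left(G{\left(I \right)} \right)} - 392857} = \sqrt{-357 - 392857} = \sqrt{-393214} = i \sqrt{393214}$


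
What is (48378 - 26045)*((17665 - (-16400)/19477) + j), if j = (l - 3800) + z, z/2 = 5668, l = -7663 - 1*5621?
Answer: 5184021026397/19477 ≈ 2.6616e+8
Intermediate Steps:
l = -13284 (l = -7663 - 5621 = -13284)
z = 11336 (z = 2*5668 = 11336)
j = -5748 (j = (-13284 - 3800) + 11336 = -17084 + 11336 = -5748)
(48378 - 26045)*((17665 - (-16400)/19477) + j) = (48378 - 26045)*((17665 - (-16400)/19477) - 5748) = 22333*((17665 - (-16400)/19477) - 5748) = 22333*((17665 - 1*(-16400/19477)) - 5748) = 22333*((17665 + 16400/19477) - 5748) = 22333*(344077605/19477 - 5748) = 22333*(232123809/19477) = 5184021026397/19477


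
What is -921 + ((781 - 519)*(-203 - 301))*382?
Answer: -50443257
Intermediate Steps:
-921 + ((781 - 519)*(-203 - 301))*382 = -921 + (262*(-504))*382 = -921 - 132048*382 = -921 - 50442336 = -50443257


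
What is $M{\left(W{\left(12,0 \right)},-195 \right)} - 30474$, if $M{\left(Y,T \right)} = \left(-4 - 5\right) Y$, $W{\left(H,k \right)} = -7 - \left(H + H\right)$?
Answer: $-30195$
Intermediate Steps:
$W{\left(H,k \right)} = -7 - 2 H$
$M{\left(Y,T \right)} = - 9 Y$
$M{\left(W{\left(12,0 \right)},-195 \right)} - 30474 = - 9 \left(-7 - 24\right) - 30474 = \left(-9\right) \left(-31\right) - 30474 = 279 - 30474 = -30195$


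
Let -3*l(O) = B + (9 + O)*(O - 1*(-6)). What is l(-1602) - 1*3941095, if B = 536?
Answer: -14366249/3 ≈ -4.7888e+6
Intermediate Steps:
l(O) = -536/3 - (6 + O)*(9 + O)/3 (l(O) = -(536 + (9 + O)*(O - 1*(-6)))/3 = -(536 + (9 + O)*(O + 6))/3 = -(536 + (9 + O)*(6 + O))/3 = -(536 + (6 + O)*(9 + O))/3 = -536/3 - (6 + O)*(9 + O)/3)
l(-1602) - 1*3941095 = (-590/3 - 5*(-1602) - 1/3*(-1602)**2) - 1*3941095 = (-590/3 + 8010 - 1/3*2566404) - 3941095 = (-590/3 + 8010 - 855468) - 3941095 = -2542964/3 - 3941095 = -14366249/3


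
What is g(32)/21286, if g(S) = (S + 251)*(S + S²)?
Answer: 149424/10643 ≈ 14.040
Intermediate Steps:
g(S) = (251 + S)*(S + S²)
g(32)/21286 = (32*(251 + 32² + 252*32))/21286 = (32*(251 + 1024 + 8064))*(1/21286) = (32*9339)*(1/21286) = 298848*(1/21286) = 149424/10643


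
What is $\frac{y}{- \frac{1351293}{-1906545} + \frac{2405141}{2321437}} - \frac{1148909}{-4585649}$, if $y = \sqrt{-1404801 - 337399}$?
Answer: $\frac{1148909}{4585649} + \frac{7376540175275 i \sqrt{17422}}{1287075185981} \approx 0.25054 + 756.48 i$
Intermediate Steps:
$y = 10 i \sqrt{17422}$ ($y = \sqrt{-1742200} = 10 i \sqrt{17422} \approx 1319.9 i$)
$\frac{y}{- \frac{1351293}{-1906545} + \frac{2405141}{2321437}} - \frac{1148909}{-4585649} = \frac{10 i \sqrt{17422}}{- \frac{1351293}{-1906545} + \frac{2405141}{2321437}} - \frac{1148909}{-4585649} = \frac{10 i \sqrt{17422}}{\left(-1351293\right) \left(- \frac{1}{1906545}\right) + 2405141 \cdot \frac{1}{2321437}} - - \frac{1148909}{4585649} = \frac{10 i \sqrt{17422}}{\frac{450431}{635515} + \frac{2405141}{2321437}} + \frac{1148909}{4585649} = \frac{10 i \sqrt{17422}}{\frac{2574150371962}{1475308035055}} + \frac{1148909}{4585649} = 10 i \sqrt{17422} \cdot \frac{1475308035055}{2574150371962} + \frac{1148909}{4585649} = \frac{7376540175275 i \sqrt{17422}}{1287075185981} + \frac{1148909}{4585649} = \frac{1148909}{4585649} + \frac{7376540175275 i \sqrt{17422}}{1287075185981}$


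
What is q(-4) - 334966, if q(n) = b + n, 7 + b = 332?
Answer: -334645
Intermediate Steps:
b = 325 (b = -7 + 332 = 325)
q(n) = 325 + n
q(-4) - 334966 = (325 - 4) - 334966 = 321 - 334966 = -334645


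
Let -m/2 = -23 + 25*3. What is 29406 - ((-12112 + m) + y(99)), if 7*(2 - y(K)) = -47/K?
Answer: 28842613/693 ≈ 41620.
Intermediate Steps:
y(K) = 2 + 47/(7*K) (y(K) = 2 - (-47)/(7*K) = 2 + 47/(7*K))
m = -104 (m = -2*(-23 + 25*3) = -2*(-23 + 75) = -2*52 = -104)
29406 - ((-12112 + m) + y(99)) = 29406 - ((-12112 - 104) + (2 + (47/7)/99)) = 29406 - (-12216 + (2 + (47/7)*(1/99))) = 29406 - (-12216 + (2 + 47/693)) = 29406 - (-12216 + 1433/693) = 29406 - 1*(-8464255/693) = 29406 + 8464255/693 = 28842613/693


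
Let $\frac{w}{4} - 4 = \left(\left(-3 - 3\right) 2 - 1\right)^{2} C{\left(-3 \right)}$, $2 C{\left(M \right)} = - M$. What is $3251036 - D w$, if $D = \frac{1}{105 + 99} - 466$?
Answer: $\frac{380563117}{102} \approx 3.731 \cdot 10^{6}$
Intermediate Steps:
$C{\left(M \right)} = - \frac{M}{2}$ ($C{\left(M \right)} = \frac{\left(-1\right) M}{2} = - \frac{M}{2}$)
$w = 1030$ ($w = 16 + 4 \left(\left(-3 - 3\right) 2 - 1\right)^{2} \left(\left(- \frac{1}{2}\right) \left(-3\right)\right) = 16 + 4 \left(\left(-6\right) 2 - 1\right)^{2} \cdot \frac{3}{2} = 16 + 4 \left(-12 - 1\right)^{2} \cdot \frac{3}{2} = 16 + 4 \left(-13\right)^{2} \cdot \frac{3}{2} = 16 + 4 \cdot 169 \cdot \frac{3}{2} = 16 + 4 \cdot \frac{507}{2} = 16 + 1014 = 1030$)
$D = - \frac{95063}{204}$ ($D = \frac{1}{204} - 466 = - \frac{95063}{204} \approx -466.0$)
$3251036 - D w = 3251036 - \left(- \frac{95063}{204}\right) 1030 = 3251036 - - \frac{48957445}{102} = 3251036 + \frac{48957445}{102} = \frac{380563117}{102}$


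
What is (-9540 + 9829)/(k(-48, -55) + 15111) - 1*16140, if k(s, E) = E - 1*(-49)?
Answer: -243794411/15105 ≈ -16140.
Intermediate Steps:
k(s, E) = 49 + E (k(s, E) = E + 49 = 49 + E)
(-9540 + 9829)/(k(-48, -55) + 15111) - 1*16140 = (-9540 + 9829)/((49 - 55) + 15111) - 1*16140 = 289/(-6 + 15111) - 16140 = 289/15105 - 16140 = -243794411/15105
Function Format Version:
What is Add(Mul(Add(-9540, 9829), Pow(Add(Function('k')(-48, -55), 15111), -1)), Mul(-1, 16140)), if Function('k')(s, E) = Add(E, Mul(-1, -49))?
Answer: Rational(-243794411, 15105) ≈ -16140.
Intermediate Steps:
Function('k')(s, E) = Add(49, E) (Function('k')(s, E) = Add(E, 49) = Add(49, E))
Add(Mul(Add(-9540, 9829), Pow(Add(Function('k')(-48, -55), 15111), -1)), Mul(-1, 16140)) = Add(Mul(Add(-9540, 9829), Pow(Add(Add(49, -55), 15111), -1)), Mul(-1, 16140)) = Add(Mul(289, Pow(Add(-6, 15111), -1)), -16140) = Add(Mul(289, Pow(15105, -1)), -16140) = Add(Mul(289, Rational(1, 15105)), -16140) = Add(Rational(289, 15105), -16140) = Rational(-243794411, 15105)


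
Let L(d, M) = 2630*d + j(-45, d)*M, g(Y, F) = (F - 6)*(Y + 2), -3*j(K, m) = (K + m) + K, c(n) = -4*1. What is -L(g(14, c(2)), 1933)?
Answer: 779150/3 ≈ 2.5972e+5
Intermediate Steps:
c(n) = -4
j(K, m) = -2*K/3 - m/3 (j(K, m) = -((K + m) + K)/3 = -(m + 2*K)/3 = -2*K/3 - m/3)
g(Y, F) = (-6 + F)*(2 + Y)
L(d, M) = 2630*d + M*(30 - d/3) (L(d, M) = 2630*d + (-⅔*(-45) - d/3)*M = 2630*d + (30 - d/3)*M = 2630*d + M*(30 - d/3))
-L(g(14, c(2)), 1933) = -(2630*(-12 - 6*14 + 2*(-4) - 4*14) - ⅓*1933*(-90 + (-12 - 6*14 + 2*(-4) - 4*14))) = -(2630*(-12 - 84 - 8 - 56) - ⅓*1933*(-90 + (-12 - 84 - 8 - 56))) = -(2630*(-160) - ⅓*1933*(-90 - 160)) = -(-420800 - ⅓*1933*(-250)) = -(-420800 + 483250/3) = -1*(-779150/3) = 779150/3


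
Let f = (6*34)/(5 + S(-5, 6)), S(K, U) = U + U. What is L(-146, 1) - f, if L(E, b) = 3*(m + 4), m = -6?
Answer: -18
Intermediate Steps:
S(K, U) = 2*U
L(E, b) = -6 (L(E, b) = 3*(-6 + 4) = 3*(-2) = -6)
f = 12 (f = (6*34)/(5 + 2*6) = 204/(5 + 12) = 204/17 = 204*(1/17) = 12)
L(-146, 1) - f = -6 - 1*12 = -6 - 12 = -18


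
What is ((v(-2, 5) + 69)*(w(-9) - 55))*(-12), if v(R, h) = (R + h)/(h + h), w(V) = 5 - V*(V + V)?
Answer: 881496/5 ≈ 1.7630e+5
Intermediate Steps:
w(V) = 5 - 2*V**2 (w(V) = 5 - V*2*V = 5 - 2*V**2)
v(R, h) = (R + h)/(2*h) (v(R, h) = (R + h)/((2*h)) = (R + h)*(1/(2*h)) = (R + h)/(2*h))
((v(-2, 5) + 69)*(w(-9) - 55))*(-12) = (((1/2)*(-2 + 5)/5 + 69)*((5 - 2*(-9)**2) - 55))*(-12) = (((1/2)*(1/5)*3 + 69)*((5 - 2*81) - 55))*(-12) = ((3/10 + 69)*((5 - 162) - 55))*(-12) = (693*(-157 - 55)/10)*(-12) = ((693/10)*(-212))*(-12) = -73458/5*(-12) = 881496/5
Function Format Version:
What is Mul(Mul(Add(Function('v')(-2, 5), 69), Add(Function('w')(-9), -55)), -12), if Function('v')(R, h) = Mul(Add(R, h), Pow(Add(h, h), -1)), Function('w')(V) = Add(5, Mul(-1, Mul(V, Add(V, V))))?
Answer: Rational(881496, 5) ≈ 1.7630e+5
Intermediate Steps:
Function('w')(V) = Add(5, Mul(-2, Pow(V, 2))) (Function('w')(V) = Add(5, Mul(-1, Mul(V, Mul(2, V)))) = Add(5, Mul(-1, Mul(2, Pow(V, 2)))) = Add(5, Mul(-2, Pow(V, 2))))
Function('v')(R, h) = Mul(Rational(1, 2), Pow(h, -1), Add(R, h)) (Function('v')(R, h) = Mul(Add(R, h), Pow(Mul(2, h), -1)) = Mul(Add(R, h), Mul(Rational(1, 2), Pow(h, -1))) = Mul(Rational(1, 2), Pow(h, -1), Add(R, h)))
Mul(Mul(Add(Function('v')(-2, 5), 69), Add(Function('w')(-9), -55)), -12) = Mul(Mul(Add(Mul(Rational(1, 2), Pow(5, -1), Add(-2, 5)), 69), Add(Add(5, Mul(-2, Pow(-9, 2))), -55)), -12) = Mul(Mul(Add(Mul(Rational(1, 2), Rational(1, 5), 3), 69), Add(Add(5, Mul(-2, 81)), -55)), -12) = Mul(Mul(Add(Rational(3, 10), 69), Add(Add(5, -162), -55)), -12) = Mul(Mul(Rational(693, 10), Add(-157, -55)), -12) = Mul(Mul(Rational(693, 10), -212), -12) = Mul(Rational(-73458, 5), -12) = Rational(881496, 5)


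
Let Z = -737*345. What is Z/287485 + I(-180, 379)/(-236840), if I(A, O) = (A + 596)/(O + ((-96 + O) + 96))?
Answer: -51871559687/58648481965 ≈ -0.88445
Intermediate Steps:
Z = -254265
I(A, O) = (596 + A)/(2*O) (I(A, O) = (596 + A)/(O + O) = (596 + A)/((2*O)) = (596 + A)*(1/(2*O)) = (596 + A)/(2*O))
Z/287485 + I(-180, 379)/(-236840) = -254265/287485 + ((1/2)*(596 - 180)/379)/(-236840) = -254265*1/287485 + ((1/2)*(1/379)*416)*(-1/236840) = -4623/5227 + (208/379)*(-1/236840) = -4623/5227 - 26/11220295 = -51871559687/58648481965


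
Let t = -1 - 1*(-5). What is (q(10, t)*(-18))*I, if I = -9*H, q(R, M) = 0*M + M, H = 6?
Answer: 3888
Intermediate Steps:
t = 4 (t = -1 + 5 = 4)
q(R, M) = M (q(R, M) = 0 + M = M)
I = -54 (I = -9*6 = -54)
(q(10, t)*(-18))*I = (4*(-18))*(-54) = -72*(-54) = 3888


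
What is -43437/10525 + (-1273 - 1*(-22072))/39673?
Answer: -1504366626/417558325 ≈ -3.6028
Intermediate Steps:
-43437/10525 + (-1273 - 1*(-22072))/39673 = -43437*1/10525 + (-1273 + 22072)*(1/39673) = -43437/10525 + 20799*(1/39673) = -43437/10525 + 20799/39673 = -1504366626/417558325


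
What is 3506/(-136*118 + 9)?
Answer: -3506/16039 ≈ -0.21859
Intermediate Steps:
3506/(-136*118 + 9) = 3506/(-16048 + 9) = 3506/(-16039) = 3506*(-1/16039) = -3506/16039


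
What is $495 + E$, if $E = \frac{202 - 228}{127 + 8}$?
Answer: $\frac{66799}{135} \approx 494.81$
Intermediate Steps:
$E = - \frac{26}{135} \approx -0.19259$
$495 + E = 495 - \frac{26}{135} = \frac{66799}{135}$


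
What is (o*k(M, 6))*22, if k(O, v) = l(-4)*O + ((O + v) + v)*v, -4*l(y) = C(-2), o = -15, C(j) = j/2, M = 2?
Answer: -27885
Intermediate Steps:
C(j) = j/2 (C(j) = j*(1/2) = j/2)
l(y) = 1/4 (l(y) = -(-2)/8 = -1/4*(-1) = 1/4)
k(O, v) = O/4 + v*(O + 2*v) (k(O, v) = O/4 + ((O + v) + v)*v = O/4 + (O + 2*v)*v = O/4 + v*(O + 2*v))
(o*k(M, 6))*22 = -15*(2*6**2 + (1/4)*2 + 2*6)*22 = -15*(2*36 + 1/2 + 12)*22 = -15*(72 + 1/2 + 12)*22 = -15*169/2*22 = -2535/2*22 = -27885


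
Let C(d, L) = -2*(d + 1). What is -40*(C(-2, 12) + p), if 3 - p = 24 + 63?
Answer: 3280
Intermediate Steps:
p = -84 (p = 3 - (24 + 63) = 3 - 1*87 = 3 - 87 = -84)
C(d, L) = -2 - 2*d (C(d, L) = -2*(1 + d) = -2 - 2*d)
-40*(C(-2, 12) + p) = -40*((-2 - 2*(-2)) - 84) = -40*((-2 + 4) - 84) = -40*(2 - 84) = -40*(-82) = 3280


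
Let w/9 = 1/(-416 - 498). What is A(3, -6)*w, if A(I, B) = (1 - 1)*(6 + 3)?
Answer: 0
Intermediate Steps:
w = -9/914 (w = 9/(-416 - 498) = 9/(-914) = 9*(-1/914) = -9/914 ≈ -0.0098468)
A(I, B) = 0 (A(I, B) = 0*9 = 0)
A(3, -6)*w = 0*(-9/914) = 0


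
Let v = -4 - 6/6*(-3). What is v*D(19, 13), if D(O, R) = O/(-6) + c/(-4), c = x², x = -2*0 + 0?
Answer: 19/6 ≈ 3.1667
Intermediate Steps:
x = 0 (x = 0 + 0 = 0)
c = 0 (c = 0² = 0)
D(O, R) = -O/6 (D(O, R) = O/(-6) + 0/(-4) = O*(-⅙) + 0*(-¼) = -O/6 + 0 = -O/6)
v = -1 (v = -4 - 6*⅙*(-3) = -4 - 1*(-3) = -4 + 3 = -1)
v*D(19, 13) = -(-1)*19/6 = -1*(-19/6) = 19/6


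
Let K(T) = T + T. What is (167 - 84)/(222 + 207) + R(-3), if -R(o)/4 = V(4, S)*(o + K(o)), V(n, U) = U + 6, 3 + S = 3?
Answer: 92747/429 ≈ 216.19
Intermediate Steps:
S = 0 (S = -3 + 3 = 0)
K(T) = 2*T
V(n, U) = 6 + U
R(o) = -72*o (R(o) = -4*(6 + 0)*(o + 2*o) = -24*3*o = -72*o)
(167 - 84)/(222 + 207) + R(-3) = (167 - 84)/(222 + 207) - 72*(-3) = 83/429 + 216 = 92747/429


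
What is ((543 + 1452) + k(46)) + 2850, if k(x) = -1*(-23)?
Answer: 4868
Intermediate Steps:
k(x) = 23
((543 + 1452) + k(46)) + 2850 = ((543 + 1452) + 23) + 2850 = (1995 + 23) + 2850 = 2018 + 2850 = 4868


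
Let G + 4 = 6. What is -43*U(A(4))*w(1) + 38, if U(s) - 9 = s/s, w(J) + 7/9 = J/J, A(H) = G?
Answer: -518/9 ≈ -57.556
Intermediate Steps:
G = 2 (G = -4 + 6 = 2)
A(H) = 2
w(J) = 2/9 (w(J) = -7/9 + J/J = -7/9 + 1 = 2/9)
U(s) = 10 (U(s) = 9 + s/s = 9 + 1 = 10)
-43*U(A(4))*w(1) + 38 = -430*2/9 + 38 = -43*20/9 + 38 = -860/9 + 38 = -518/9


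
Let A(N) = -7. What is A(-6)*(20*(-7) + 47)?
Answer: 651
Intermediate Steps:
A(-6)*(20*(-7) + 47) = -7*(20*(-7) + 47) = -7*(-140 + 47) = -7*(-93) = 651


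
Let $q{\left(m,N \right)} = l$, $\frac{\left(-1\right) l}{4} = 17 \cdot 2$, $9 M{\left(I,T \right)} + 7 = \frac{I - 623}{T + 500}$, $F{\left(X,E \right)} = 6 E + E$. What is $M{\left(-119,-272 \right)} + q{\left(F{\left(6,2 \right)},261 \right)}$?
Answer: $- \frac{140705}{1026} \approx -137.14$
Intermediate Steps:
$F{\left(X,E \right)} = 7 E$
$M{\left(I,T \right)} = - \frac{7}{9} + \frac{-623 + I}{9 \left(500 + T\right)}$ ($M{\left(I,T \right)} = - \frac{7}{9} + \frac{\left(I - 623\right) \frac{1}{T + 500}}{9} = - \frac{7}{9} + \frac{\left(-623 + I\right) \frac{1}{500 + T}}{9} = - \frac{7}{9} + \frac{\frac{1}{500 + T} \left(-623 + I\right)}{9} = - \frac{7}{9} + \frac{-623 + I}{9 \left(500 + T\right)}$)
$l = -136$ ($l = - 4 \cdot 17 \cdot 2 = \left(-4\right) 34 = -136$)
$q{\left(m,N \right)} = -136$
$M{\left(-119,-272 \right)} + q{\left(F{\left(6,2 \right)},261 \right)} = \frac{-4123 - 119 - -1904}{9 \left(500 - 272\right)} - 136 = \frac{-4123 - 119 + 1904}{9 \cdot 228} - 136 = \frac{1}{9} \cdot \frac{1}{228} \left(-2338\right) - 136 = - \frac{1169}{1026} - 136 = - \frac{140705}{1026}$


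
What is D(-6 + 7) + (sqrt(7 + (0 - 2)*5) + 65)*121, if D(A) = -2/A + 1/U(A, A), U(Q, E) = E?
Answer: 7864 + 121*I*sqrt(3) ≈ 7864.0 + 209.58*I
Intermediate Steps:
D(A) = -1/A (D(A) = -2/A + 1/A = -1/A)
D(-6 + 7) + (sqrt(7 + (0 - 2)*5) + 65)*121 = -1/(-6 + 7) + (sqrt(7 + (0 - 2)*5) + 65)*121 = -1/1 + (sqrt(7 - 2*5) + 65)*121 = -1*1 + (sqrt(7 - 10) + 65)*121 = -1 + (sqrt(-3) + 65)*121 = -1 + (I*sqrt(3) + 65)*121 = -1 + (65 + I*sqrt(3))*121 = -1 + (7865 + 121*I*sqrt(3)) = 7864 + 121*I*sqrt(3)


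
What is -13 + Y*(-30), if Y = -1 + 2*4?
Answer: -223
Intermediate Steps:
Y = 7 (Y = -1 + 8 = 7)
-13 + Y*(-30) = -13 + 7*(-30) = -13 - 210 = -223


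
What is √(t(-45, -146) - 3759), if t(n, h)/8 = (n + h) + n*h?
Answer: √47273 ≈ 217.42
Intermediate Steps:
t(n, h) = 8*h + 8*n + 8*h*n (t(n, h) = 8*((n + h) + n*h) = 8*((h + n) + h*n) = 8*(h + n + h*n) = 8*h + 8*n + 8*h*n)
√(t(-45, -146) - 3759) = √((8*(-146) + 8*(-45) + 8*(-146)*(-45)) - 3759) = √((-1168 - 360 + 52560) - 3759) = √(51032 - 3759) = √47273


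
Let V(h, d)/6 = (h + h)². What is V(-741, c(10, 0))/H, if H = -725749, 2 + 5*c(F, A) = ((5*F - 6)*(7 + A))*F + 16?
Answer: -13177944/725749 ≈ -18.158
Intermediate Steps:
c(F, A) = 14/5 + F*(-6 + 5*F)*(7 + A)/5 (c(F, A) = -⅖ + (((5*F - 6)*(7 + A))*F + 16)/5 = -⅖ + (((-6 + 5*F)*(7 + A))*F + 16)/5 = -⅖ + (F*(-6 + 5*F)*(7 + A) + 16)/5 = -⅖ + (16 + F*(-6 + 5*F)*(7 + A))/5 = -⅖ + (16/5 + F*(-6 + 5*F)*(7 + A)/5) = 14/5 + F*(-6 + 5*F)*(7 + A)/5)
V(h, d) = 24*h² (V(h, d) = 6*(h + h)² = 6*(2*h)² = 6*(4*h²) = 24*h²)
V(-741, c(10, 0))/H = (24*(-741)²)/(-725749) = (24*549081)*(-1/725749) = 13177944*(-1/725749) = -13177944/725749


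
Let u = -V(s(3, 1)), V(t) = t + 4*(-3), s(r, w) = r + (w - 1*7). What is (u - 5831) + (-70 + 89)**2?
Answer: -5455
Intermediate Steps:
s(r, w) = -7 + r + w (s(r, w) = r + (w - 7) = r + (-7 + w) = -7 + r + w)
V(t) = -12 + t (V(t) = t - 12 = -12 + t)
u = 15 (u = -(-12 + (-7 + 3 + 1)) = -(-12 - 3) = -1*(-15) = 15)
(u - 5831) + (-70 + 89)**2 = (15 - 5831) + (-70 + 89)**2 = -5816 + 19**2 = -5816 + 361 = -5455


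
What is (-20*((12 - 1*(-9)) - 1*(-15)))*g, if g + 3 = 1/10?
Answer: 2088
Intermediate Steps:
g = -29/10 (g = -3 + 1/10 = -3 + ⅒ = -29/10 ≈ -2.9000)
(-20*((12 - 1*(-9)) - 1*(-15)))*g = -20*((12 - 1*(-9)) - 1*(-15))*(-29/10) = -20*((12 + 9) + 15)*(-29/10) = -20*(21 + 15)*(-29/10) = -20*36*(-29/10) = -720*(-29/10) = 2088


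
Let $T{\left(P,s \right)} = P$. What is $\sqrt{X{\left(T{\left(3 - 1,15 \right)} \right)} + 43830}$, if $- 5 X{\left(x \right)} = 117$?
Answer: $\frac{3 \sqrt{121685}}{5} \approx 209.3$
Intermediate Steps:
$X{\left(x \right)} = - \frac{117}{5}$ ($X{\left(x \right)} = \left(- \frac{1}{5}\right) 117 = - \frac{117}{5}$)
$\sqrt{X{\left(T{\left(3 - 1,15 \right)} \right)} + 43830} = \sqrt{- \frac{117}{5} + 43830} = \sqrt{\frac{219033}{5}} = \frac{3 \sqrt{121685}}{5}$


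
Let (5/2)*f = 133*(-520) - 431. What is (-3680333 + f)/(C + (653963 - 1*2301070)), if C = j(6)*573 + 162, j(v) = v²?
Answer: 18540847/8131585 ≈ 2.2801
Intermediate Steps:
C = 20790 (C = 6²*573 + 162 = 36*573 + 162 = 20628 + 162 = 20790)
f = -139182/5 (f = 2*(133*(-520) - 431)/5 = 2*(-69160 - 431)/5 = (⅖)*(-69591) = -139182/5 ≈ -27836.)
(-3680333 + f)/(C + (653963 - 1*2301070)) = (-3680333 - 139182/5)/(20790 + (653963 - 1*2301070)) = -18540847/(5*(20790 + (653963 - 2301070))) = -18540847/(5*(20790 - 1647107)) = -18540847/5/(-1626317) = -18540847/5*(-1/1626317) = 18540847/8131585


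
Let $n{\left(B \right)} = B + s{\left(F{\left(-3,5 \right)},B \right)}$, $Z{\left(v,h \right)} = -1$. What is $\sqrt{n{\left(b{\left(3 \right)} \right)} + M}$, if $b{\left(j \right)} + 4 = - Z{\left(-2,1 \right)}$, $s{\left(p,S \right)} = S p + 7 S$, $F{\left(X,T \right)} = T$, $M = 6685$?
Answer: $\sqrt{6646} \approx 81.523$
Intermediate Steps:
$s{\left(p,S \right)} = 7 S + S p$
$b{\left(j \right)} = -3$ ($b{\left(j \right)} = -4 - -1 = -4 + 1 = -3$)
$n{\left(B \right)} = 13 B$ ($n{\left(B \right)} = B + B \left(7 + 5\right) = B + B 12 = B + 12 B = 13 B$)
$\sqrt{n{\left(b{\left(3 \right)} \right)} + M} = \sqrt{13 \left(-3\right) + 6685} = \sqrt{-39 + 6685} = \sqrt{6646}$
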